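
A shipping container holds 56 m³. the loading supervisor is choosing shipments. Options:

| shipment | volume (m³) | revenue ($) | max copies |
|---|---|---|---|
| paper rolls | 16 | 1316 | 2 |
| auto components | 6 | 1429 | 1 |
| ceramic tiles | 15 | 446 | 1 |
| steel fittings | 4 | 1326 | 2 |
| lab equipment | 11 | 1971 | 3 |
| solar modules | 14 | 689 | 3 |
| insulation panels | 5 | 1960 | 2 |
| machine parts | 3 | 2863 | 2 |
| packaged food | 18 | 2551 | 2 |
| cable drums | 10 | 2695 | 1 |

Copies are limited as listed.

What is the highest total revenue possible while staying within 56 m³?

The ratio heuristic lands on auto components + 2×steel fittings + lab equipment + 2×insulation panels + 2×machine parts + cable drums (18393) but leaves 5 m³ idle.
The 6 m³ tied up in auto components is better spent on lab equipment — total rises to 18935 (56 m³).
That's the maximum — no swap from here does better than 18935.

18935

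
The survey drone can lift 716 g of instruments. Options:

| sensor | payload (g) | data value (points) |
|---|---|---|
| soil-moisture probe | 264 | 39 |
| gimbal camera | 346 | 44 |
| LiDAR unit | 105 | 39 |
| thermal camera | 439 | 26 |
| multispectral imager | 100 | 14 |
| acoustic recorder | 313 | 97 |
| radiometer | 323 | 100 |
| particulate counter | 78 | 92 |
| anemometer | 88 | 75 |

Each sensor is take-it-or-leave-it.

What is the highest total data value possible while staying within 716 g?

The ratio heuristic lands on LiDAR unit + multispectral imager + acoustic recorder + particulate counter + anemometer (317) but leaves 32 g idle.
The 313 g tied up in acoustic recorder is better spent on radiometer — total rises to 320 (694 g).

320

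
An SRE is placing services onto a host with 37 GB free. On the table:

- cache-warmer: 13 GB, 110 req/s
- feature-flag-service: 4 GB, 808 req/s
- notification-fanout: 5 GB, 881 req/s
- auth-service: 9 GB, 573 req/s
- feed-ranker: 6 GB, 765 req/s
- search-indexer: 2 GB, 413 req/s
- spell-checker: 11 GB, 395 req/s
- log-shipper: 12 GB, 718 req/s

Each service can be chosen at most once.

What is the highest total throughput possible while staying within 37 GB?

3835

Taking feature-flag-service + notification-fanout + auth-service + feed-ranker + search-indexer + spell-checker: 37 GB used, 3835 in throughput.
Nothing else within 37 GB beats 3835.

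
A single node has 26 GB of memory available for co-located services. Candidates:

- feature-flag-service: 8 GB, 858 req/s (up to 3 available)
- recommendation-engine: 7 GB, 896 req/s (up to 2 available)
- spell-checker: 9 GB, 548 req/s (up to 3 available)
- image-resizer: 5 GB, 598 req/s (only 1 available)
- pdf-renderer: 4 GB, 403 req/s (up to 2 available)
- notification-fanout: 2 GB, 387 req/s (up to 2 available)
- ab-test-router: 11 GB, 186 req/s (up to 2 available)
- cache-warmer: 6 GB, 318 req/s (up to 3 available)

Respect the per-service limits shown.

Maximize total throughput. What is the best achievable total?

Greedy by ratio would take 2×recommendation-engine + image-resizer + 2×notification-fanout: 23 GB used, total 3164.
Dropping image-resizer frees 5 GB; slotting in feature-flag-service (8 GB) lifts the total to 3424 at 26 GB.

3424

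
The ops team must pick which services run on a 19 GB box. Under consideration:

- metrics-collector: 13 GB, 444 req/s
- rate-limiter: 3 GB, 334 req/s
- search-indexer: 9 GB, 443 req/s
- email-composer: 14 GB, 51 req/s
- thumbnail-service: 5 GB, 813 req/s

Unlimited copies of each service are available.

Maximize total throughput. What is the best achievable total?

Density check — thumbnail-service 162.60, rate-limiter 111.33, search-indexer 49.22, metrics-collector 34.15 are the best per GB.
The ratio ordering already packs tightly: rate-limiter + 3×thumbnail-service, 18 GB, 2773.

2773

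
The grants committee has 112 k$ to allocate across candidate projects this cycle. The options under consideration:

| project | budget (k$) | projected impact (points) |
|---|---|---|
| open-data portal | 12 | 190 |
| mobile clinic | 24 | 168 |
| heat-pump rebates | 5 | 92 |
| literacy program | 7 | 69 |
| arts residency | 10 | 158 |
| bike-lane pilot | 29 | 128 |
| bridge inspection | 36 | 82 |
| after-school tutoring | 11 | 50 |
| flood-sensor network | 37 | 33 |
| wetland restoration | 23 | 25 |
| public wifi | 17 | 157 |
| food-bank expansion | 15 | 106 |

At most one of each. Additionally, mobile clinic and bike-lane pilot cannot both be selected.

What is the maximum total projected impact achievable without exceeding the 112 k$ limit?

Density check — heat-pump rebates 18.40, open-data portal 15.83, arts residency 15.80 are the best per k$.
The ratio ordering already packs tightly: open-data portal + mobile clinic + heat-pump rebates + literacy program + arts residency + after-school tutoring + public wifi + food-bank expansion, 101 k$, 990.
Runner-up open-data portal + heat-pump rebates + literacy program + arts residency + bike-lane pilot + after-school tutoring + public wifi + food-bank expansion tops out at 950.

990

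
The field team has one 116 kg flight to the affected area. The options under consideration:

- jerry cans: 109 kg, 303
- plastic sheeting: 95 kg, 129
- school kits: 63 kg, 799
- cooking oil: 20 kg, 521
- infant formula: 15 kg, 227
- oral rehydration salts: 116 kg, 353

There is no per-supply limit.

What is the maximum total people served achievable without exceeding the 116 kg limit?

The ratio ordering already packs tightly: 5×cooking oil + infant formula, 115 kg, 2832.

2832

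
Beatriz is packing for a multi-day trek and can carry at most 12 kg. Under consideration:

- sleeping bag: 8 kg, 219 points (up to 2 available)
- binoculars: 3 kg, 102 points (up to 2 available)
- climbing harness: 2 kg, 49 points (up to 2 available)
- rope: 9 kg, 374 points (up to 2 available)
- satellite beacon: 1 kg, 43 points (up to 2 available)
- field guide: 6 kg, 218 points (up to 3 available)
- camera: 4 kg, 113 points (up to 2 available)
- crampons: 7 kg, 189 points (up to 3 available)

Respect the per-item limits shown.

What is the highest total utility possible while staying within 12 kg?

476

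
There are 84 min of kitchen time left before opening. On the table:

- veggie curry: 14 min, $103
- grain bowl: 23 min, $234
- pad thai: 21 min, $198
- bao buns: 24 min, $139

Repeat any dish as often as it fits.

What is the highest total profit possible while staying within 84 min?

805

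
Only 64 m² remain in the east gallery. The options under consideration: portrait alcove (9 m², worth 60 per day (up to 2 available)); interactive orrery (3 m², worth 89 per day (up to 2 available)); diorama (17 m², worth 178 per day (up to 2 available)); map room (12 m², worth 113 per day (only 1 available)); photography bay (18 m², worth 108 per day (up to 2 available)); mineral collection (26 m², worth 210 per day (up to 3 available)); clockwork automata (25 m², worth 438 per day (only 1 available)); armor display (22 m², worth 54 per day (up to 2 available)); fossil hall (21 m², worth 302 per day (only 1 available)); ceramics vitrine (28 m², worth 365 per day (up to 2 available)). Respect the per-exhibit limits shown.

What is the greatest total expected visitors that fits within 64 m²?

1031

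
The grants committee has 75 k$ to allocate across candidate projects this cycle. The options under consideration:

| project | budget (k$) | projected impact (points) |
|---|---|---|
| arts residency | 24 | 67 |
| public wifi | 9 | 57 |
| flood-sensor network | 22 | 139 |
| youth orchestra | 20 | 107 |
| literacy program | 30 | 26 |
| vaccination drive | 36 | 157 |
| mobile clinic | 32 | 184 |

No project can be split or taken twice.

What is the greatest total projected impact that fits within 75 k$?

Ranking by ratio (projected impact/k$): public wifi 6.33, flood-sensor network 6.32, mobile clinic 5.75, youth orchestra 5.35.
Filling by ratio: public wifi + flood-sensor network + mobile clinic for 380, with 12 k$ left unused.
Dropping public wifi frees 9 k$; slotting in youth orchestra (20 k$) lifts the total to 430 at 74 k$.

430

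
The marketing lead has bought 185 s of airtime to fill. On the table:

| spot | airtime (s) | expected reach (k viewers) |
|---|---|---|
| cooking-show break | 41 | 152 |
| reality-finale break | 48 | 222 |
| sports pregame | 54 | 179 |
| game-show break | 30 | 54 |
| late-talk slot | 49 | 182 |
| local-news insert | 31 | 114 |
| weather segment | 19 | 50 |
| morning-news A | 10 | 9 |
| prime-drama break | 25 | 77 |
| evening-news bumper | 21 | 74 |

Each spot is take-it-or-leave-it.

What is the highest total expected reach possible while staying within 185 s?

707

By expected reach per s: reality-finale break 4.62, late-talk slot 3.71, cooking-show break 3.71, local-news insert 3.68 lead.
A density-first pass picks cooking-show break + reality-finale break + late-talk slot + local-news insert + morning-news A — 679 at 179 s.
Replace local-news insert and morning-news A with prime-drama break + evening-news bumper: the trade gains 28 net, giving 707 at 184 s.
Next best is reality-finale break + sports pregame + late-talk slot + local-news insert at 697 (182 s) — short by 10.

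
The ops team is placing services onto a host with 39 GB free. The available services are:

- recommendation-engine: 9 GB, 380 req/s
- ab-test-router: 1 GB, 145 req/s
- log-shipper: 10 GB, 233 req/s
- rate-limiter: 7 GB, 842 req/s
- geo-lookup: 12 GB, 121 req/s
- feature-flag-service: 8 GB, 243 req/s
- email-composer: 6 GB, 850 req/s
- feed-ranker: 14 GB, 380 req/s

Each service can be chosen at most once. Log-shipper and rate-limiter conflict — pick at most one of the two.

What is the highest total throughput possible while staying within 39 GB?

2597

Filling by ratio: recommendation-engine + ab-test-router + rate-limiter + feature-flag-service + email-composer for 2460, with 8 GB left unused.
Dropping feature-flag-service frees 8 GB; slotting in feed-ranker (14 GB) lifts the total to 2597 at 37 GB.
The closest alternative, recommendation-engine + ab-test-router + rate-limiter + feature-flag-service + email-composer, reaches only 2460.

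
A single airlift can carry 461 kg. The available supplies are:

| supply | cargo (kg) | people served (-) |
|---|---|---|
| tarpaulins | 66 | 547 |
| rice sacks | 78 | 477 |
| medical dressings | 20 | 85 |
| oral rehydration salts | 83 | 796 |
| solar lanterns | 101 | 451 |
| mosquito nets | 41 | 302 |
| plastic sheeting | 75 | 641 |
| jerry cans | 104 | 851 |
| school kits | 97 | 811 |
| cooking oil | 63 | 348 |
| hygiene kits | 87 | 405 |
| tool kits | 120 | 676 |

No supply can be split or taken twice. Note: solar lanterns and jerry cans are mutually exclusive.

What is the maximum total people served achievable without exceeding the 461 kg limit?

3731

By people served per kg: oral rehydration salts 9.59, plastic sheeting 8.55, school kits 8.36, tarpaulins 8.29 lead.
Taking tarpaulins + medical dressings + oral rehydration salts + plastic sheeting + jerry cans + school kits: 445 kg used, 3731 in people served.
Every other selection either busts 461 kg or breaks a pairing rule or fails to beat 3731.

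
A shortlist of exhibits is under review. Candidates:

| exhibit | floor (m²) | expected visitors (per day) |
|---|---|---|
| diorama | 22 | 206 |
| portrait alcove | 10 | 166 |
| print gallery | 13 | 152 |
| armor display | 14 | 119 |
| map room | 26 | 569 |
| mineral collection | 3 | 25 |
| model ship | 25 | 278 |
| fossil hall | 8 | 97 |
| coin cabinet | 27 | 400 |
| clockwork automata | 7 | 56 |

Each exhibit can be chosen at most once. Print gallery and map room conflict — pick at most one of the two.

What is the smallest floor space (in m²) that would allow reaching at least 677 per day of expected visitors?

Minimise m² subject to total expected visitors ≥ 677.
Taking portrait alcove + map room gives 735 (≥ 677) for 36 m².
Below 36 m² the best achievable stays under 677.

36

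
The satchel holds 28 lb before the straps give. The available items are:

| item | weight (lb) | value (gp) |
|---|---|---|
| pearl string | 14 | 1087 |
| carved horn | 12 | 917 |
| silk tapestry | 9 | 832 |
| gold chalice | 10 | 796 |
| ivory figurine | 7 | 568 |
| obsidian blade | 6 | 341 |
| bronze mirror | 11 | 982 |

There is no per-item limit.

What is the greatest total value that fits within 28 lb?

3×silk tapestry uses 27 of the 28 lb and totals 2496.
Every other selection either busts 28 lb or fails to beat 2496.

2496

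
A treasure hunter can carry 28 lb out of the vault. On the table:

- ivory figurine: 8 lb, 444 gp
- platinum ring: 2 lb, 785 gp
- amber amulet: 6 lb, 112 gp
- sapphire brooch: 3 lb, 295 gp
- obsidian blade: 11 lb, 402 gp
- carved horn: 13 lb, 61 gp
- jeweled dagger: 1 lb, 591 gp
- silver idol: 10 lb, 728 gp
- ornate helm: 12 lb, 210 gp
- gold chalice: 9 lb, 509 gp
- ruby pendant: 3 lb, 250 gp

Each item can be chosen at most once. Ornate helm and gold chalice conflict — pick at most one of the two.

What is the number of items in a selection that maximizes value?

Best achievable value is 3158.
One optimal bundle: platinum ring + sapphire brooch + jeweled dagger + silver idol + gold chalice + ruby pendant (28 lb).
All optima have 6 items.

6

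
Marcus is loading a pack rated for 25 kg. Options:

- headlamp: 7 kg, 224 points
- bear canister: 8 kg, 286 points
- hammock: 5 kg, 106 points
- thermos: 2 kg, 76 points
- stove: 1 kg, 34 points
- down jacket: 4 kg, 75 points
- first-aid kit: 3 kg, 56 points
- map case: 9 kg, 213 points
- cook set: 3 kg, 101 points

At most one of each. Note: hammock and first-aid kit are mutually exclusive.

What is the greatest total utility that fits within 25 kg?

The ratio ordering already packs tightly: headlamp + bear canister + thermos + stove + down jacket + cook set, 25 kg, 796.
Every other selection either busts 25 kg or breaks a pairing rule or fails to beat 796.

796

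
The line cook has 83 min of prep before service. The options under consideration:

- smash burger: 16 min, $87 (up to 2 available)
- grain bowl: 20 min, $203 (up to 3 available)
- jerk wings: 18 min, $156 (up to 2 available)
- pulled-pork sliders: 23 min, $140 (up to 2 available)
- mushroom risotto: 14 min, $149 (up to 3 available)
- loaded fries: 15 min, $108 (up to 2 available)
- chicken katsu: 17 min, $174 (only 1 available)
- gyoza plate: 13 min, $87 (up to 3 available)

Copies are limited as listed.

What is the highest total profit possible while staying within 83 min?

853

Density check — mushroom risotto 10.64, chicken katsu 10.24, grain bowl 10.15 are the best per min.
The ratio heuristic lands on grain bowl + 3×mushroom risotto + chicken katsu (824) but leaves 4 min idle.
Dropping chicken katsu frees 17 min; slotting in grain bowl (20 min) lifts the total to 853 at 82 min.
No other feasible combination exceeds 853.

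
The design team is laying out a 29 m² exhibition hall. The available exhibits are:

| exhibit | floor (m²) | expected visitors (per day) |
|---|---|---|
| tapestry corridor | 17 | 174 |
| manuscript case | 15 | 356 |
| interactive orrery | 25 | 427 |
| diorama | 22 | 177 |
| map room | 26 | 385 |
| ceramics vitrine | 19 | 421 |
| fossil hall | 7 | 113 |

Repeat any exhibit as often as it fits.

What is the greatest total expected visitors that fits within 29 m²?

The ratio ordering already packs tightly: manuscript case + 2×fossil hall, 29 m², 582.

582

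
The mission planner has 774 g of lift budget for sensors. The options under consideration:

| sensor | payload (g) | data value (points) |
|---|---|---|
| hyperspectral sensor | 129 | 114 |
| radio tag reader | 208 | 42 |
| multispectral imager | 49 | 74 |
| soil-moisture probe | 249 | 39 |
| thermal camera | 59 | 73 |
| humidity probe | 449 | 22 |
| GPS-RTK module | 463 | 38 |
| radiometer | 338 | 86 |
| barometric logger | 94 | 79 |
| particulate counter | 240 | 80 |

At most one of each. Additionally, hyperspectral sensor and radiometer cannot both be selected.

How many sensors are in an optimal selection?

5

The maximum data value within 774 g is 420.
For example hyperspectral sensor + multispectral imager + thermal camera + barometric logger + particulate counter achieves it, using 571 g.
Every optimal selection uses 5 sensors.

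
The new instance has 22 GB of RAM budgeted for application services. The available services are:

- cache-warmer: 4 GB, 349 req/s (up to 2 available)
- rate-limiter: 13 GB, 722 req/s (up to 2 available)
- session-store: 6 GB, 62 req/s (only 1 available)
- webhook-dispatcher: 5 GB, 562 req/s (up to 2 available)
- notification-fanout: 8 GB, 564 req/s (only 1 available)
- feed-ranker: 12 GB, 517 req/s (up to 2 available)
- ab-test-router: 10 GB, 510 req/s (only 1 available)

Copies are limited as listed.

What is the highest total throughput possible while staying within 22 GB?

Ranking by ratio (throughput/GB): webhook-dispatcher 112.40, cache-warmer 87.25, notification-fanout 70.50.
Greedy by ratio would take 2×cache-warmer + 2×webhook-dispatcher: 18 GB used, total 1822.
The 4 GB tied up in cache-warmer is better spent on notification-fanout — total rises to 2037 (22 GB).
Nothing else within 22 GB beats 2037.

2037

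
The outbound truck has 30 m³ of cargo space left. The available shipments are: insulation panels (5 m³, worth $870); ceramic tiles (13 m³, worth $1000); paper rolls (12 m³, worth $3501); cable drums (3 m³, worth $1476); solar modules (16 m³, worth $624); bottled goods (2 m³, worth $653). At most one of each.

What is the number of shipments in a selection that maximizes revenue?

Best achievable revenue is 6630.
For example ceramic tiles + paper rolls + cable drums + bottled goods achieves it, using 30 m³.
All optima have 4 shipments.

4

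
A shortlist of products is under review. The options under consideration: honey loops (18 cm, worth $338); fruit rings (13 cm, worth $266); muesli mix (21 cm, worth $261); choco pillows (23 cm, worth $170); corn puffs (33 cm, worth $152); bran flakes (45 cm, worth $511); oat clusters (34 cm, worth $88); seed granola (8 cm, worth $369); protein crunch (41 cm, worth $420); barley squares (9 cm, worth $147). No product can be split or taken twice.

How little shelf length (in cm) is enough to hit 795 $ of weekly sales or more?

Minimise cm subject to total weekly sales ≥ 795.
honey loops + seed granola + barley squares reaches 854 using 35 cm.
No combination under 35 cm hits 795.

35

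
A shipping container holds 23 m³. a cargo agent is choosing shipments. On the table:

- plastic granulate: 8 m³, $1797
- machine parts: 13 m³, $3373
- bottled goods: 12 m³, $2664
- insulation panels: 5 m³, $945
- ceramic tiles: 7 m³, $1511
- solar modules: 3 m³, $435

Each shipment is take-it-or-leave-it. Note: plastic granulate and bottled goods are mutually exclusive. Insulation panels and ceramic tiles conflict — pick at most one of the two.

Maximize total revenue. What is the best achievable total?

5319

Density check — machine parts 259.46, plastic granulate 224.62, bottled goods 222.00 are the best per m³.
Taking the top-ratio shipments first gives plastic granulate + machine parts for 5170 (21 m³).
Dropping plastic granulate frees 8 m³; slotting in ceramic tiles + solar modules (10 m³) lifts the total to 5319 at 23 m³.
The closest alternative, plastic granulate + machine parts, reaches only 5170.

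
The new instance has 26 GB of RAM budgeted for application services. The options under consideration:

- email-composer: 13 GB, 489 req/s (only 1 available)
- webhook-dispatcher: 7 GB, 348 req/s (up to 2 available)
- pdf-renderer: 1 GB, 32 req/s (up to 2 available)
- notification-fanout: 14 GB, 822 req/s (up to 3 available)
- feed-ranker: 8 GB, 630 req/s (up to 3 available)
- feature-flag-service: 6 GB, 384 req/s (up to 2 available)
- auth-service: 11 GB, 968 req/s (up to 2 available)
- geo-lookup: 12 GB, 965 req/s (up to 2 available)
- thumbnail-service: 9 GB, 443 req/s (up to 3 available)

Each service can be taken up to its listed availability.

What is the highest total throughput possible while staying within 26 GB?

Taking the top-ratio services first gives 2×pdf-renderer + 2×auth-service for 2000 (24 GB).
Replace pdf-renderer and auth-service with feed-ranker + feature-flag-service: the trade gains 14 net, giving 2014 at 26 GB.

2014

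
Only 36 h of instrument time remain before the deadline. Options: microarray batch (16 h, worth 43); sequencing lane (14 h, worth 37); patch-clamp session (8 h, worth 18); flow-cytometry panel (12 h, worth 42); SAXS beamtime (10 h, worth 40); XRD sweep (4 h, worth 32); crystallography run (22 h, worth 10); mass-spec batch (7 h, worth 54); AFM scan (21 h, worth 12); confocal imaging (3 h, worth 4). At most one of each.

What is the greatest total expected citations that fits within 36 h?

Best packing: flow-cytometry panel + SAXS beamtime + XRD sweep + mass-spec batch + confocal imaging — 36 h, 172 total.
That's the maximum — no swap from here does better than 172.

172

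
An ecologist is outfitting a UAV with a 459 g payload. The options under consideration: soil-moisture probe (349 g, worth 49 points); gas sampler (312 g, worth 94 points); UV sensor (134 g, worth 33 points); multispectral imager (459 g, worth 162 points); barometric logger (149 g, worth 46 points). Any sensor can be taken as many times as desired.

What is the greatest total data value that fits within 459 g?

The ratio ordering already packs tightly: multispectral imager, 459 g, 162.
No other feasible combination exceeds 162.

162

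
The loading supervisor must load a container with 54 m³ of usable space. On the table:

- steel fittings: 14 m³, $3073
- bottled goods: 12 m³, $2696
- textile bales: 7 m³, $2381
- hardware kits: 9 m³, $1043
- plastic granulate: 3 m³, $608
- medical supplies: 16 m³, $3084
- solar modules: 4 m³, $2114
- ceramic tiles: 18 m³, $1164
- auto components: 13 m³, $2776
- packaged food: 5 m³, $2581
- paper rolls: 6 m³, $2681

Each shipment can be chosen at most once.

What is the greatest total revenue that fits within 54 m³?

16225

Density check — solar modules 528.50, packaged food 516.20, paper rolls 446.83, textile bales 340.14 are the best per m³.
Taking the top-ratio shipments first gives steel fittings + bottled goods + textile bales + plastic granulate + solar modules + packaged food + paper rolls for 16134 (51 m³).
The 26 m³ tied up in steel fittings and bottled goods is better spent on medical supplies + auto components — total rises to 16225 (54 m³).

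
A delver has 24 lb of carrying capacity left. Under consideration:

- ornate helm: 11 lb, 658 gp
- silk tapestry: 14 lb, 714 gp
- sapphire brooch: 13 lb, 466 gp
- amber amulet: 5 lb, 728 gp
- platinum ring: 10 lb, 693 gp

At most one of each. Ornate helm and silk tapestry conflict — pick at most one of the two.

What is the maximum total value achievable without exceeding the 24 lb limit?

The ratio heuristic lands on amber amulet + platinum ring (1421) but leaves 9 lb idle.
Dropping platinum ring frees 10 lb; slotting in silk tapestry (14 lb) lifts the total to 1442 at 19 lb.
Runner-up amber amulet + platinum ring tops out at 1421.

1442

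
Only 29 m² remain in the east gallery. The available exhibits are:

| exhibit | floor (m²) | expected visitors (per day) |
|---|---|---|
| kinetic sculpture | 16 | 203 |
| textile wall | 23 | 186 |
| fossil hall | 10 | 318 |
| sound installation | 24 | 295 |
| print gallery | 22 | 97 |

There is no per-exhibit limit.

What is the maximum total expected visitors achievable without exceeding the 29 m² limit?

636

Ranking by ratio (expected visitors/m²): fossil hall 31.80, kinetic sculpture 12.69, sound installation 12.29.
The ratio ordering already packs tightly: 2×fossil hall, 20 m², 636.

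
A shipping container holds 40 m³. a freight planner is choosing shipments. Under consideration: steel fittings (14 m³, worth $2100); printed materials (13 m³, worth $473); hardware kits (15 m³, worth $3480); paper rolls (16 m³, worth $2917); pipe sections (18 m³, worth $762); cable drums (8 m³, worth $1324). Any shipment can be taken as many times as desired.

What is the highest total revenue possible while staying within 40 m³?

8284

Best packing: 2×hardware kits + cable drums — 38 m³, 8284 total.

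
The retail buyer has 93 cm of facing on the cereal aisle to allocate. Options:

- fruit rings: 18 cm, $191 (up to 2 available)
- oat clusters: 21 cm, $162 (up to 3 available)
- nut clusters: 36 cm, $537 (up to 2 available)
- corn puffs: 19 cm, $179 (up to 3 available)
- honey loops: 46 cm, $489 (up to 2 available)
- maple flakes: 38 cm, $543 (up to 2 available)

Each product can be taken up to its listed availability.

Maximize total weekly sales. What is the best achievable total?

1271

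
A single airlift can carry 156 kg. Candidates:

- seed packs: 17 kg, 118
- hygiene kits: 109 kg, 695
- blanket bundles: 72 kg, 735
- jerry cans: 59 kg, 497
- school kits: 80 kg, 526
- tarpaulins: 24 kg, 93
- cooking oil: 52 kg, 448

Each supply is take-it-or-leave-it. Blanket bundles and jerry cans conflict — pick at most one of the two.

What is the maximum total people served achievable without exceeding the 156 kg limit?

By people served per kg: blanket bundles 10.21, cooking oil 8.62, jerry cans 8.42, seed packs 6.94 lead.
Taking seed packs + blanket bundles + cooking oil: 141 kg used, 1301 in people served.
The closest alternative, blanket bundles + tarpaulins + cooking oil, reaches only 1276.

1301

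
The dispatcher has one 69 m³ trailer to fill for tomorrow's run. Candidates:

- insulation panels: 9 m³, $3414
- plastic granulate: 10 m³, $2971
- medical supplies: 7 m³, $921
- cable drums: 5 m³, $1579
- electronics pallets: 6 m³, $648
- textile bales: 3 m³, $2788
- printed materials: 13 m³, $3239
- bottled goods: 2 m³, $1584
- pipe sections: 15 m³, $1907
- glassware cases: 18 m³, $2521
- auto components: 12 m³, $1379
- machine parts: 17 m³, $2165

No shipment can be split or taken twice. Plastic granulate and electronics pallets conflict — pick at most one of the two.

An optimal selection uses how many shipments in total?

8

Optimal total is 19017.
One optimal bundle: insulation panels + plastic granulate + medical supplies + cable drums + textile bales + printed materials + bottled goods + glassware cases (67 m³).
All optima have 8 shipments.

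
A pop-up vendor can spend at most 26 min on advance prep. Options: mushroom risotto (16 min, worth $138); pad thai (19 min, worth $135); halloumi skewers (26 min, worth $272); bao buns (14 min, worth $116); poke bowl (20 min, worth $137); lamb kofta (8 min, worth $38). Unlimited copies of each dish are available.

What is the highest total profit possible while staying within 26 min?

272

Ranking by ratio (profit/min): halloumi skewers 10.46, mushroom risotto 8.62, bao buns 8.29, pad thai 7.11.
The ratio ordering already packs tightly: halloumi skewers, 26 min, 272.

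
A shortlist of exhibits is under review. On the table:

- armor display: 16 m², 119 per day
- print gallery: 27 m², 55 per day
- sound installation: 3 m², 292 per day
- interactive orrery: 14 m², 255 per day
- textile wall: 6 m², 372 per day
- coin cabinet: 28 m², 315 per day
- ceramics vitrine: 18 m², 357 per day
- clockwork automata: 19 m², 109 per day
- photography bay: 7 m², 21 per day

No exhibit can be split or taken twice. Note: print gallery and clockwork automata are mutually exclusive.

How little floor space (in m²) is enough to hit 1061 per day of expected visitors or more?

Minimise m² subject to total expected visitors ≥ 1061.
sound installation + interactive orrery + textile wall + ceramics vitrine: 1276 expected visitors at 41 m².
No combination under 41 m² hits 1061.

41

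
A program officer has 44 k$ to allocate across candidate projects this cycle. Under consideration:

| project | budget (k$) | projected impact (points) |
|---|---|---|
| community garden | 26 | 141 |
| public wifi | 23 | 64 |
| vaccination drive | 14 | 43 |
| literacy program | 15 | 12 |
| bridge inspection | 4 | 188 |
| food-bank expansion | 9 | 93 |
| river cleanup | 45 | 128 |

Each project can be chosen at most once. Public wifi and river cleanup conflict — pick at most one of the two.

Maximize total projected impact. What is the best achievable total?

422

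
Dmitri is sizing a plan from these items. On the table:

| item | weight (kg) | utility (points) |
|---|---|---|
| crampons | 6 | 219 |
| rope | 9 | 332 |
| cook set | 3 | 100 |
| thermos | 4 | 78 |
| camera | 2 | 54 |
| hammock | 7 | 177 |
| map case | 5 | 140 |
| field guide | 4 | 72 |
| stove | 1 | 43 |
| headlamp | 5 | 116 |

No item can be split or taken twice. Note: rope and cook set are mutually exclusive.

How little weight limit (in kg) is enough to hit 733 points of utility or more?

Look for the lowest-weight combination reaching 733.
crampons + rope + map case + stove reaches 734 using 21 kg.
Below 21 kg the best achievable stays under 733.

21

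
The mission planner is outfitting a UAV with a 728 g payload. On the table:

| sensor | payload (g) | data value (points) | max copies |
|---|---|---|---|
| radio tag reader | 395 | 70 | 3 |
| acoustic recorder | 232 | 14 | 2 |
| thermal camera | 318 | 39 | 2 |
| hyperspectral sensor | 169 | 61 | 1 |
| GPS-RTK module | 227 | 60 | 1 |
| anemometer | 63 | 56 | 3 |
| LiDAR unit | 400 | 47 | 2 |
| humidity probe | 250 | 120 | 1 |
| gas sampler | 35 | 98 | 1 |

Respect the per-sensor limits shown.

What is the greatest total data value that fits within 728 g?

447

Ranking by ratio (data value/g): gas sampler 2.80, anemometer 0.89, humidity probe 0.48, hyperspectral sensor 0.36.
The ratio ordering already packs tightly: hyperspectral sensor + 3×anemometer + humidity probe + gas sampler, 643 g, 447.
The spare 85 g is too small for any remaining sensor, and no exchange beats 447.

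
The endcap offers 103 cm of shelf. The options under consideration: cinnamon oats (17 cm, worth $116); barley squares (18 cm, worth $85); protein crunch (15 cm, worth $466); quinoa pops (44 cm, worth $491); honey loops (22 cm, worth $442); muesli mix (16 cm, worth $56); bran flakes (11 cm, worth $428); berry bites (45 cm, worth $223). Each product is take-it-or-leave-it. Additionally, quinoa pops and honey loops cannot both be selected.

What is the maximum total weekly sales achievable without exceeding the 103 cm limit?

Best packing: cinnamon oats + barley squares + protein crunch + honey loops + muesli mix + bran flakes — 99 cm, 1593 total.
Next best is protein crunch + honey loops + bran flakes + berry bites at 1559 (93 cm) — short by 34.

1593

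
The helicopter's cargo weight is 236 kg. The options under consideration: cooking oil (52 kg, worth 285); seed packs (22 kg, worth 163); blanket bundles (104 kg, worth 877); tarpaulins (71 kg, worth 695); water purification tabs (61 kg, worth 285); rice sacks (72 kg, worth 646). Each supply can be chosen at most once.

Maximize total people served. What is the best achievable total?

The ratio heuristic lands on cooking oil + seed packs + tarpaulins + rice sacks (1789) but leaves 19 kg idle.
Replace seed packs and rice sacks with blanket bundles: the trade gains 68 net, giving 1857 at 227 kg.
Blanket bundles + tarpaulins + water purification tabs (236 kg) also reaches 1857 — a tie, but nothing goes higher.

1857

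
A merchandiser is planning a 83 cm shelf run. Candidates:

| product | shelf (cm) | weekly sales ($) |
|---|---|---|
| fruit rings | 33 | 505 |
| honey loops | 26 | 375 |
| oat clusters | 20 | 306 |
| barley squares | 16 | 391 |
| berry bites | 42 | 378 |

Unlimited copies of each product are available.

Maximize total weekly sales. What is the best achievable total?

1955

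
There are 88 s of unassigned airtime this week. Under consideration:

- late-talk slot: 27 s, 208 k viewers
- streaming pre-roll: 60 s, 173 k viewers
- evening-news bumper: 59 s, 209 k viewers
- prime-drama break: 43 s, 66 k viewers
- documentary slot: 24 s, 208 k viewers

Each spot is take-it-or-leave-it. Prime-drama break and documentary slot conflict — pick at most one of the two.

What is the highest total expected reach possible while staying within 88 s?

417

Density check — documentary slot 8.67, late-talk slot 7.70, evening-news bumper 3.54, streaming pre-roll 2.88 are the best per s.
Filling by ratio: late-talk slot + documentary slot for 416, with 37 s left unused.
Replace documentary slot with evening-news bumper: the trade gains 1 net, giving 417 at 86 s.
Evening-news bumper + documentary slot (83 s) also reaches 417 — a tie, but nothing goes higher.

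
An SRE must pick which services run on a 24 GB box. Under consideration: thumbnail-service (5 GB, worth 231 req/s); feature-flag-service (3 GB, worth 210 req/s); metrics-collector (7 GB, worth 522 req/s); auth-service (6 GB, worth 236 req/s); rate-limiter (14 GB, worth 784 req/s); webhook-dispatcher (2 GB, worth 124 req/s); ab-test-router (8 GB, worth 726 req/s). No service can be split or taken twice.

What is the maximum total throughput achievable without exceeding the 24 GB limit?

Ranking by ratio (throughput/GB): ab-test-router 90.75, metrics-collector 74.57, feature-flag-service 70.00, webhook-dispatcher 62.00.
Greedy by ratio would take feature-flag-service + metrics-collector + webhook-dispatcher + ab-test-router: 20 GB used, total 1582.
Replace webhook-dispatcher with auth-service: the trade gains 112 net, giving 1694 at 24 GB.
Runner-up thumbnail-service + feature-flag-service + metrics-collector + ab-test-router tops out at 1689.

1694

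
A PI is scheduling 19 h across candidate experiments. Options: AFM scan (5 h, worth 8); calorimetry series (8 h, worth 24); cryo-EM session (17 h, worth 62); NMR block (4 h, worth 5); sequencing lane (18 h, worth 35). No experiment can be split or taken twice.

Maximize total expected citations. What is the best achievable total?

62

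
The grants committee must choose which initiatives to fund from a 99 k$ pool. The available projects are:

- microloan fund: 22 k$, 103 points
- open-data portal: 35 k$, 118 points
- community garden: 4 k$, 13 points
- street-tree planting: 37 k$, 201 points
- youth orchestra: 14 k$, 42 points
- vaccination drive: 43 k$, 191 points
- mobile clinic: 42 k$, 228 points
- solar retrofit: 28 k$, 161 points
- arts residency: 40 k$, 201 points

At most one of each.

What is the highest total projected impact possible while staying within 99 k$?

505

Ranking by ratio (projected impact/k$): solar retrofit 5.75, street-tree planting 5.43, mobile clinic 5.43.
A density-first pass picks microloan fund + community garden + street-tree planting + solar retrofit — 478 at 91 k$.
Replace street-tree planting with mobile clinic: the trade gains 27 net, giving 505 at 96 k$.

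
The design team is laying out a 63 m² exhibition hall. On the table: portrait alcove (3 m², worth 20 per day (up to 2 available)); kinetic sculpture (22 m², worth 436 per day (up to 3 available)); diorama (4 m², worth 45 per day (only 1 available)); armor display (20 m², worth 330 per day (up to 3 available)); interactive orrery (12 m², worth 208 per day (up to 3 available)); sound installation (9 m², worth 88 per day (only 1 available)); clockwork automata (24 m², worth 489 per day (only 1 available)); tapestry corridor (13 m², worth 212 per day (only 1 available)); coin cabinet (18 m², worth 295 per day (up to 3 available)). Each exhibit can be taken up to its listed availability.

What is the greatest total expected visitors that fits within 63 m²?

1182

Greedy by ratio would take kinetic sculpture + diorama + interactive orrery + clockwork automata: 62 m² used, total 1178.
The 12 m² tied up in interactive orrery is better spent on tapestry corridor — total rises to 1182 (63 m²).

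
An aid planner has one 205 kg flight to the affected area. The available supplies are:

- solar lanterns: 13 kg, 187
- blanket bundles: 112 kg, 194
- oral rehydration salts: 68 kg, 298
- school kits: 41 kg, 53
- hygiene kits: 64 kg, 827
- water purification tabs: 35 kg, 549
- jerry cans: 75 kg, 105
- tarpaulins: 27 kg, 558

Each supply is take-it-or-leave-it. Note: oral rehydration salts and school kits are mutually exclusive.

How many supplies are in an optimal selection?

4

The maximum people served within 205 kg is 2232.
One optimal bundle: oral rehydration salts + hygiene kits + water purification tabs + tarpaulins (194 kg).
All optima have 4 supplies.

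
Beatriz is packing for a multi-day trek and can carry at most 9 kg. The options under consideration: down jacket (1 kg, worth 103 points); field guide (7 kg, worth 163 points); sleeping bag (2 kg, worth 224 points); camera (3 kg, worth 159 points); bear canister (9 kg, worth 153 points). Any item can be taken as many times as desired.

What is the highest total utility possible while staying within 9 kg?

999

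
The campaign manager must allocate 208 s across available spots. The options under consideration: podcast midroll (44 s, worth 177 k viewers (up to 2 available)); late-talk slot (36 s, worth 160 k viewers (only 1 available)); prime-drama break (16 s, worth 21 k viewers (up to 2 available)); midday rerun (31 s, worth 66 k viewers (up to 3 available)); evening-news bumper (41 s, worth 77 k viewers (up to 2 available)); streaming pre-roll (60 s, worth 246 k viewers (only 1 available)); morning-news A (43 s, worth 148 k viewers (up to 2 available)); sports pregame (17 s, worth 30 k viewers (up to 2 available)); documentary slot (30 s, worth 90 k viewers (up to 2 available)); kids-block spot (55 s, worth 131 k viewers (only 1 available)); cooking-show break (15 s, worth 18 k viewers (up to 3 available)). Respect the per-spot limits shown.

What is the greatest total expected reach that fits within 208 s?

790

2×podcast midroll + late-talk slot + streaming pre-roll + sports pregame uses 201 of the 208 s and totals 790.
Nothing else within 208 s beats 790.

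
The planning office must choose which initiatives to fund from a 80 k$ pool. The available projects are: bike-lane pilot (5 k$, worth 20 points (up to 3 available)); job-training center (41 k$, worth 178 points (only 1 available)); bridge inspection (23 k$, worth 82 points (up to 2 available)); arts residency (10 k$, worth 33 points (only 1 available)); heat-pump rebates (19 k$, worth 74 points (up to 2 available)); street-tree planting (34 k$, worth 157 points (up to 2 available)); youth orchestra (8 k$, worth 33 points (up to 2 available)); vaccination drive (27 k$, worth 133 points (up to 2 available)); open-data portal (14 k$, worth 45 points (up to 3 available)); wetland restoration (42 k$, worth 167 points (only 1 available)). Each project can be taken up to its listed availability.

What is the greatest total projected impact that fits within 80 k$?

372

Ranking by ratio (projected impact/k$): vaccination drive 4.93, street-tree planting 4.62, job-training center 4.34, youth orchestra 4.12.
Best packing: 2×bike-lane pilot + 2×youth orchestra + 2×vaccination drive — 80 k$, 372 total.
That's the maximum — no swap from here does better than 372.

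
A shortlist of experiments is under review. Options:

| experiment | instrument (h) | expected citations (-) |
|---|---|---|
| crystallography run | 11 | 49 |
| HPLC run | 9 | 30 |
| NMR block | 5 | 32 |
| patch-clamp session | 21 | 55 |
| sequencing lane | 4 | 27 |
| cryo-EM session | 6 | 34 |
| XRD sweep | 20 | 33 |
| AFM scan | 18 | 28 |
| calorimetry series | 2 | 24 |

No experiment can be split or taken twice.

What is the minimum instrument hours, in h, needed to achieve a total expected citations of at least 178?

37

Need the lightest bundle worth ≥ 178.
crystallography run + HPLC run + NMR block + sequencing lane + cryo-EM session + calorimetry series: 196 expected citations at 37 h.
No combination under 37 h hits 178.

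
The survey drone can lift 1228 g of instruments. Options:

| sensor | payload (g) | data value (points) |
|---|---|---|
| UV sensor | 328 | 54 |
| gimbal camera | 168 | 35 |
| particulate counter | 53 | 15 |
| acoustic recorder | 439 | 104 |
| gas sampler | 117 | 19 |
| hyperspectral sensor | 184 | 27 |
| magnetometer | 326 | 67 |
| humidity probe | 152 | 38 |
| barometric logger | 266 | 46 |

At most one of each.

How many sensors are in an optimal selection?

5

Optimal total is 263.
One optimal bundle: gimbal camera + acoustic recorder + gas sampler + magnetometer + humidity probe (1202 g).
Any selection reaching 263 contains exactly 5 sensors.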